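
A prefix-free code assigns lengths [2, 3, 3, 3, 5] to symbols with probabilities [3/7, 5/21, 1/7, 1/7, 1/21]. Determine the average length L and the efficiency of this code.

Average length L = Σ p_i × l_i = 2.6667 bits
Entropy H = 2.0281 bits
Efficiency η = H/L × 100% = 76.05%


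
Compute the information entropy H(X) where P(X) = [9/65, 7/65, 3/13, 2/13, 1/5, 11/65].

H(X) = -Σ p(x) log₂ p(x)
  -9/65 × log₂(9/65) = 0.3950
  -7/65 × log₂(7/65) = 0.3462
  -3/13 × log₂(3/13) = 0.4882
  -2/13 × log₂(2/13) = 0.4155
  -1/5 × log₂(1/5) = 0.4644
  -11/65 × log₂(11/65) = 0.4337
H(X) = 2.5429 bits


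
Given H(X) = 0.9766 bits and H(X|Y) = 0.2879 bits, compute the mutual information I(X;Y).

I(X;Y) = H(X) - H(X|Y)
I(X;Y) = 0.9766 - 0.2879 = 0.6887 bits


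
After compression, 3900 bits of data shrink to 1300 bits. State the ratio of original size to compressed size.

Compression ratio = Original / Compressed
= 3900 / 1300 = 3.00:1


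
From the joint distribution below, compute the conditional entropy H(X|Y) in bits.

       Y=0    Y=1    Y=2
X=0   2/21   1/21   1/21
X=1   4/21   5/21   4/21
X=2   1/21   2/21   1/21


H(X|Y) = Σ_y p(y) H(X|Y=y)
  p(Y=0) = 1/3, H(X|Y=0) = 1.3788
  p(Y=1) = 8/21, H(X|Y=1) = 1.2988
  p(Y=2) = 2/7, H(X|Y=2) = 1.2516
H(X|Y) = 0.3333×1.3788 + 0.3810×1.2988 + 0.2857×1.2516 = 1.3120 bits


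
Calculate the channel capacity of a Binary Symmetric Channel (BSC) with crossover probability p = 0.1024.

For BSC with error probability p:
C = 1 - H(p) where H(p) is binary entropy
H(0.1024) = -0.1024 × log₂(0.1024) - 0.8976 × log₂(0.8976)
H(p) = 0.4766
C = 1 - 0.4766 = 0.5234 bits/use


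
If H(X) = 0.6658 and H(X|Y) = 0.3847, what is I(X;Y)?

I(X;Y) = H(X) - H(X|Y)
I(X;Y) = 0.6658 - 0.3847 = 0.2811 bits


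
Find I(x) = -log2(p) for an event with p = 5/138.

Information content I(x) = -log₂(p(x))
I = -log₂(5/138) = -log₂(0.0362)
I = 4.7866 bits


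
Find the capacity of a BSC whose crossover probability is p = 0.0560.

For BSC with error probability p:
C = 1 - H(p) where H(p) is binary entropy
H(0.0560) = -0.0560 × log₂(0.0560) - 0.9440 × log₂(0.9440)
H(p) = 0.3114
C = 1 - 0.3114 = 0.6886 bits/use


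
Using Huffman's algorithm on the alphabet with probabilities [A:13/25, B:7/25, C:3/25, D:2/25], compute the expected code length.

Huffman tree construction:
Combine smallest probabilities repeatedly
Resulting codes:
  A: 1 (length 1)
  B: 01 (length 2)
  C: 001 (length 3)
  D: 000 (length 3)
Average length = Σ p(s) × length(s) = 1.6800 bits


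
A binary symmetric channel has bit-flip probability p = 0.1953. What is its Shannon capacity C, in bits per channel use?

For BSC with error probability p:
C = 1 - H(p) where H(p) is binary entropy
H(0.1953) = -0.1953 × log₂(0.1953) - 0.8047 × log₂(0.8047)
H(p) = 0.7124
C = 1 - 0.7124 = 0.2876 bits/use


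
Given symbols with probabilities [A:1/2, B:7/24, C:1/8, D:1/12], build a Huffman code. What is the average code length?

Huffman tree construction:
Combine smallest probabilities repeatedly
Resulting codes:
  A: 0 (length 1)
  B: 11 (length 2)
  C: 101 (length 3)
  D: 100 (length 3)
Average length = Σ p(s) × length(s) = 1.7083 bits


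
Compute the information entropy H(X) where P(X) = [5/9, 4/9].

H(X) = -Σ p(x) log₂ p(x)
  -5/9 × log₂(5/9) = 0.4711
  -4/9 × log₂(4/9) = 0.5200
H(X) = 0.9911 bits


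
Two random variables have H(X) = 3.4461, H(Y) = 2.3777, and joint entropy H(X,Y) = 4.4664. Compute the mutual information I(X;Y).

I(X;Y) = H(X) + H(Y) - H(X,Y)
I(X;Y) = 3.4461 + 2.3777 - 4.4664 = 1.3574 bits


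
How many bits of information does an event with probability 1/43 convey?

Information content I(x) = -log₂(p(x))
I = -log₂(1/43) = -log₂(0.0233)
I = 5.4263 bits


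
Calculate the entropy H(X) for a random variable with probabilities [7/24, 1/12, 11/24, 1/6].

H(X) = -Σ p(x) log₂ p(x)
  -7/24 × log₂(7/24) = 0.5185
  -1/12 × log₂(1/12) = 0.2987
  -11/24 × log₂(11/24) = 0.5159
  -1/6 × log₂(1/6) = 0.4308
H(X) = 1.7639 bits


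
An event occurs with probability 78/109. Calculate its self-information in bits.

Information content I(x) = -log₂(p(x))
I = -log₂(78/109) = -log₂(0.7156)
I = 0.4828 bits


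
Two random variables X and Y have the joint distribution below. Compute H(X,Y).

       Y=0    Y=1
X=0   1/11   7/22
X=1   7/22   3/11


H(X,Y) = -Σ p(x,y) log₂ p(x,y)
  p(0,0)=1/11: -0.0909 × log₂(0.0909) = 0.3145
  p(0,1)=7/22: -0.3182 × log₂(0.3182) = 0.5257
  p(1,0)=7/22: -0.3182 × log₂(0.3182) = 0.5257
  p(1,1)=3/11: -0.2727 × log₂(0.2727) = 0.5112
H(X,Y) = 1.8770 bits


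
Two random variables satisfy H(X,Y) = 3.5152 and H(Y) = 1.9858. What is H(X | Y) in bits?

Chain rule: H(X,Y) = H(X|Y) + H(Y)
H(X|Y) = H(X,Y) - H(Y) = 3.5152 - 1.9858 = 1.5294 bits


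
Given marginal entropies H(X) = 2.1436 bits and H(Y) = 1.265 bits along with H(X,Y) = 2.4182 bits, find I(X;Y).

I(X;Y) = H(X) + H(Y) - H(X,Y)
I(X;Y) = 2.1436 + 1.265 - 2.4182 = 0.9904 bits


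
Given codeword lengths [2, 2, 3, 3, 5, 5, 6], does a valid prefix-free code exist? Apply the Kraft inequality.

Kraft inequality: Σ 2^(-l_i) ≤ 1 for prefix-free code
Calculating: 2^(-2) + 2^(-2) + 2^(-3) + 2^(-3) + 2^(-5) + 2^(-5) + 2^(-6)
= 0.25 + 0.25 + 0.125 + 0.125 + 0.03125 + 0.03125 + 0.015625
= 0.8281
Since 0.8281 ≤ 1, prefix-free code exists


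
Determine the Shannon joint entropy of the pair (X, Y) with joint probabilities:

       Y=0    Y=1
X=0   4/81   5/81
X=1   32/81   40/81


H(X,Y) = -Σ p(x,y) log₂ p(x,y)
  p(0,0)=4/81: -0.0494 × log₂(0.0494) = 0.2143
  p(0,1)=5/81: -0.0617 × log₂(0.0617) = 0.2480
  p(1,0)=32/81: -0.3951 × log₂(0.3951) = 0.5293
  p(1,1)=40/81: -0.4938 × log₂(0.4938) = 0.5027
H(X,Y) = 1.4943 bits


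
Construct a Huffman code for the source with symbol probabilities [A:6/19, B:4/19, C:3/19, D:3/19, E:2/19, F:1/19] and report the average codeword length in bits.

Huffman tree construction:
Combine smallest probabilities repeatedly
Resulting codes:
  A: 10 (length 2)
  B: 01 (length 2)
  C: 110 (length 3)
  D: 111 (length 3)
  E: 001 (length 3)
  F: 000 (length 3)
Average length = Σ p(s) × length(s) = 2.4737 bits


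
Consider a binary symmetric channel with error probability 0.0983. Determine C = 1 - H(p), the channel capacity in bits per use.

For BSC with error probability p:
C = 1 - H(p) where H(p) is binary entropy
H(0.0983) = -0.0983 × log₂(0.0983) - 0.9017 × log₂(0.9017)
H(p) = 0.4636
C = 1 - 0.4636 = 0.5364 bits/use


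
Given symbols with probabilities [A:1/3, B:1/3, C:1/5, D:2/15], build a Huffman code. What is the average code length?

Huffman tree construction:
Combine smallest probabilities repeatedly
Resulting codes:
  A: 10 (length 2)
  B: 11 (length 2)
  C: 01 (length 2)
  D: 00 (length 2)
Average length = Σ p(s) × length(s) = 2.0000 bits


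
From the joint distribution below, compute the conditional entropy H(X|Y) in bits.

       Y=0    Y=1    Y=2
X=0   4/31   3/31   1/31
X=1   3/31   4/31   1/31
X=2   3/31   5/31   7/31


H(X|Y) = Σ_y p(y) H(X|Y=y)
  p(Y=0) = 10/31, H(X|Y=0) = 1.5710
  p(Y=1) = 12/31, H(X|Y=1) = 1.5546
  p(Y=2) = 9/31, H(X|Y=2) = 0.9864
H(X|Y) = 0.3226×1.5710 + 0.3871×1.5546 + 0.2903×0.9864 = 1.3949 bits


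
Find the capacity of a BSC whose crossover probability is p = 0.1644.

For BSC with error probability p:
C = 1 - H(p) where H(p) is binary entropy
H(0.1644) = -0.1644 × log₂(0.1644) - 0.8356 × log₂(0.8356)
H(p) = 0.6447
C = 1 - 0.6447 = 0.3553 bits/use


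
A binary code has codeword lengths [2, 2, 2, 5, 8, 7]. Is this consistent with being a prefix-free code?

Kraft inequality: Σ 2^(-l_i) ≤ 1 for prefix-free code
Calculating: 2^(-2) + 2^(-2) + 2^(-2) + 2^(-5) + 2^(-8) + 2^(-7)
= 0.25 + 0.25 + 0.25 + 0.03125 + 0.00390625 + 0.0078125
= 0.7930
Since 0.7930 ≤ 1, prefix-free code exists


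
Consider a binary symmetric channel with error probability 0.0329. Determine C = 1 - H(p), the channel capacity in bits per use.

For BSC with error probability p:
C = 1 - H(p) where H(p) is binary entropy
H(0.0329) = -0.0329 × log₂(0.0329) - 0.9671 × log₂(0.9671)
H(p) = 0.2087
C = 1 - 0.2087 = 0.7913 bits/use


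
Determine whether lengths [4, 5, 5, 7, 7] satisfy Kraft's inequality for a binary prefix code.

Kraft inequality: Σ 2^(-l_i) ≤ 1 for prefix-free code
Calculating: 2^(-4) + 2^(-5) + 2^(-5) + 2^(-7) + 2^(-7)
= 0.0625 + 0.03125 + 0.03125 + 0.0078125 + 0.0078125
= 0.1406
Since 0.1406 ≤ 1, prefix-free code exists


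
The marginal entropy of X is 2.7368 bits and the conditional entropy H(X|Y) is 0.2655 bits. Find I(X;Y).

I(X;Y) = H(X) - H(X|Y)
I(X;Y) = 2.7368 - 0.2655 = 2.4713 bits


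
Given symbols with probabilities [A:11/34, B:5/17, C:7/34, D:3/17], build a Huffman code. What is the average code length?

Huffman tree construction:
Combine smallest probabilities repeatedly
Resulting codes:
  A: 11 (length 2)
  B: 10 (length 2)
  C: 01 (length 2)
  D: 00 (length 2)
Average length = Σ p(s) × length(s) = 2.0000 bits


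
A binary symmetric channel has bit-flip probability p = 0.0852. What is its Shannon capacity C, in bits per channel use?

For BSC with error probability p:
C = 1 - H(p) where H(p) is binary entropy
H(0.0852) = -0.0852 × log₂(0.0852) - 0.9148 × log₂(0.9148)
H(p) = 0.4202
C = 1 - 0.4202 = 0.5798 bits/use


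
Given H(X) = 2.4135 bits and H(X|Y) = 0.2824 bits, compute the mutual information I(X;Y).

I(X;Y) = H(X) - H(X|Y)
I(X;Y) = 2.4135 - 0.2824 = 2.1311 bits


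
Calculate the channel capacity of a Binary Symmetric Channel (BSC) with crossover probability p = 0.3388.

For BSC with error probability p:
C = 1 - H(p) where H(p) is binary entropy
H(0.3388) = -0.3388 × log₂(0.3388) - 0.6612 × log₂(0.6612)
H(p) = 0.9237
C = 1 - 0.9237 = 0.0763 bits/use


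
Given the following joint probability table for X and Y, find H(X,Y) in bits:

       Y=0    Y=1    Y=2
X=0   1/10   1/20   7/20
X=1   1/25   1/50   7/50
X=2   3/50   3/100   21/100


H(X,Y) = -Σ p(x,y) log₂ p(x,y)
  p(0,0)=1/10: -0.1000 × log₂(0.1000) = 0.3322
  p(0,1)=1/20: -0.0500 × log₂(0.0500) = 0.2161
  p(0,2)=7/20: -0.3500 × log₂(0.3500) = 0.5301
  p(1,0)=1/25: -0.0400 × log₂(0.0400) = 0.1858
  p(1,1)=1/50: -0.0200 × log₂(0.0200) = 0.1129
  p(1,2)=7/50: -0.1400 × log₂(0.1400) = 0.3971
  p(2,0)=3/50: -0.0600 × log₂(0.0600) = 0.2435
  p(2,1)=3/100: -0.0300 × log₂(0.0300) = 0.1518
  p(2,2)=21/100: -0.2100 × log₂(0.2100) = 0.4728
H(X,Y) = 2.6423 bits


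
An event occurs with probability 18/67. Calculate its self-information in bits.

Information content I(x) = -log₂(p(x))
I = -log₂(18/67) = -log₂(0.2687)
I = 1.8962 bits


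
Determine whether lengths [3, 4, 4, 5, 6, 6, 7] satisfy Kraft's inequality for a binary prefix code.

Kraft inequality: Σ 2^(-l_i) ≤ 1 for prefix-free code
Calculating: 2^(-3) + 2^(-4) + 2^(-4) + 2^(-5) + 2^(-6) + 2^(-6) + 2^(-7)
= 0.125 + 0.0625 + 0.0625 + 0.03125 + 0.015625 + 0.015625 + 0.0078125
= 0.3203
Since 0.3203 ≤ 1, prefix-free code exists


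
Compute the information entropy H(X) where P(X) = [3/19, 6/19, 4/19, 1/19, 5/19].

H(X) = -Σ p(x) log₂ p(x)
  -3/19 × log₂(3/19) = 0.4205
  -6/19 × log₂(6/19) = 0.5251
  -4/19 × log₂(4/19) = 0.4732
  -1/19 × log₂(1/19) = 0.2236
  -5/19 × log₂(5/19) = 0.5068
H(X) = 2.1493 bits


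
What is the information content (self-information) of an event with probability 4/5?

Information content I(x) = -log₂(p(x))
I = -log₂(4/5) = -log₂(0.8000)
I = 0.3219 bits


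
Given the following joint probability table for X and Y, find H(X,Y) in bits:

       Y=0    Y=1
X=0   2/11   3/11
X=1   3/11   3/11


H(X,Y) = -Σ p(x,y) log₂ p(x,y)
  p(0,0)=2/11: -0.1818 × log₂(0.1818) = 0.4472
  p(0,1)=3/11: -0.2727 × log₂(0.2727) = 0.5112
  p(1,0)=3/11: -0.2727 × log₂(0.2727) = 0.5112
  p(1,1)=3/11: -0.2727 × log₂(0.2727) = 0.5112
H(X,Y) = 1.9808 bits


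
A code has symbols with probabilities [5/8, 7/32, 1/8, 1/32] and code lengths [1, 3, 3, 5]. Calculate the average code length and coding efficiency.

Average length L = Σ p_i × l_i = 1.8125 bits
Entropy H = 1.4347 bits
Efficiency η = H/L × 100% = 79.16%


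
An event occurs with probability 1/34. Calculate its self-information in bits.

Information content I(x) = -log₂(p(x))
I = -log₂(1/34) = -log₂(0.0294)
I = 5.0875 bits


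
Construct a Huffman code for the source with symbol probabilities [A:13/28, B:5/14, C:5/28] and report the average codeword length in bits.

Huffman tree construction:
Combine smallest probabilities repeatedly
Resulting codes:
  A: 0 (length 1)
  B: 11 (length 2)
  C: 10 (length 2)
Average length = Σ p(s) × length(s) = 1.5357 bits


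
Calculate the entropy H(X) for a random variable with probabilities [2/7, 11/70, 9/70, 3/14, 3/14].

H(X) = -Σ p(x) log₂ p(x)
  -2/7 × log₂(2/7) = 0.5164
  -11/70 × log₂(11/70) = 0.4195
  -9/70 × log₂(9/70) = 0.3805
  -3/14 × log₂(3/14) = 0.4762
  -3/14 × log₂(3/14) = 0.4762
H(X) = 2.2689 bits


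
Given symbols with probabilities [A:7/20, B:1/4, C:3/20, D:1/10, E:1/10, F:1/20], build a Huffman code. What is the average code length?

Huffman tree construction:
Combine smallest probabilities repeatedly
Resulting codes:
  A: 11 (length 2)
  B: 01 (length 2)
  C: 101 (length 3)
  D: 001 (length 3)
  E: 100 (length 3)
  F: 000 (length 3)
Average length = Σ p(s) × length(s) = 2.4000 bits


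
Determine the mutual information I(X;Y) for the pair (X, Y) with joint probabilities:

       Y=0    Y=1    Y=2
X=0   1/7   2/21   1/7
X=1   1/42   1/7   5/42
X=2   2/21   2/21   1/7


H(X) = 1.5751, H(Y) = 1.5627, H(X,Y) = 3.0673
I(X;Y) = H(X) + H(Y) - H(X,Y) = 0.0705 bits


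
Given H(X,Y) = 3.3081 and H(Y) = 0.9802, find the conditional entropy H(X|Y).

Chain rule: H(X,Y) = H(X|Y) + H(Y)
H(X|Y) = H(X,Y) - H(Y) = 3.3081 - 0.9802 = 2.3279 bits


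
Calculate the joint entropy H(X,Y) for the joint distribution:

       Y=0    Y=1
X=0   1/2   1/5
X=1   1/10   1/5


H(X,Y) = -Σ p(x,y) log₂ p(x,y)
  p(0,0)=1/2: -0.5000 × log₂(0.5000) = 0.5000
  p(0,1)=1/5: -0.2000 × log₂(0.2000) = 0.4644
  p(1,0)=1/10: -0.1000 × log₂(0.1000) = 0.3322
  p(1,1)=1/5: -0.2000 × log₂(0.2000) = 0.4644
H(X,Y) = 1.7610 bits


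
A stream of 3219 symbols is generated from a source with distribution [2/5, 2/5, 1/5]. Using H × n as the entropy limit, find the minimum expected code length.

Entropy H = 1.5219 bits/symbol
Minimum bits = H × n = 1.5219 × 3219
= 4899.09 bits


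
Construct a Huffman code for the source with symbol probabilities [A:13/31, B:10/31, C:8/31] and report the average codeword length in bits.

Huffman tree construction:
Combine smallest probabilities repeatedly
Resulting codes:
  A: 0 (length 1)
  B: 11 (length 2)
  C: 10 (length 2)
Average length = Σ p(s) × length(s) = 1.5806 bits


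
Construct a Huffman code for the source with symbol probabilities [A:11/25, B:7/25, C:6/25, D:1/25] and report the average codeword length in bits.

Huffman tree construction:
Combine smallest probabilities repeatedly
Resulting codes:
  A: 0 (length 1)
  B: 10 (length 2)
  C: 111 (length 3)
  D: 110 (length 3)
Average length = Σ p(s) × length(s) = 1.8400 bits


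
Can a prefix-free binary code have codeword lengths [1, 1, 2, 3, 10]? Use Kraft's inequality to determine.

Kraft inequality: Σ 2^(-l_i) ≤ 1 for prefix-free code
Calculating: 2^(-1) + 2^(-1) + 2^(-2) + 2^(-3) + 2^(-10)
= 0.5 + 0.5 + 0.25 + 0.125 + 0.0009765625
= 1.3760
Since 1.3760 > 1, prefix-free code does not exist


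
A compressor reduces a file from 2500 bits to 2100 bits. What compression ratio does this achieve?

Compression ratio = Original / Compressed
= 2500 / 2100 = 1.19:1


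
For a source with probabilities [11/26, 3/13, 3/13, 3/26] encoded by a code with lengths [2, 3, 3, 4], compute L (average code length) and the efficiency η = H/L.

Average length L = Σ p_i × l_i = 2.6923 bits
Entropy H = 1.8609 bits
Efficiency η = H/L × 100% = 69.12%


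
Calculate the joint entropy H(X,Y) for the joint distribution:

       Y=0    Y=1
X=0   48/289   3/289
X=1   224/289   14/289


H(X,Y) = -Σ p(x,y) log₂ p(x,y)
  p(0,0)=48/289: -0.1661 × log₂(0.1661) = 0.4302
  p(0,1)=3/289: -0.0104 × log₂(0.0104) = 0.0684
  p(1,0)=224/289: -0.7751 × log₂(0.7751) = 0.2849
  p(1,1)=14/289: -0.0484 × log₂(0.0484) = 0.2116
H(X,Y) = 0.9951 bits


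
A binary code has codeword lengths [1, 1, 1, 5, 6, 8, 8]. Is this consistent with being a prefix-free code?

Kraft inequality: Σ 2^(-l_i) ≤ 1 for prefix-free code
Calculating: 2^(-1) + 2^(-1) + 2^(-1) + 2^(-5) + 2^(-6) + 2^(-8) + 2^(-8)
= 0.5 + 0.5 + 0.5 + 0.03125 + 0.015625 + 0.00390625 + 0.00390625
= 1.5547
Since 1.5547 > 1, prefix-free code does not exist


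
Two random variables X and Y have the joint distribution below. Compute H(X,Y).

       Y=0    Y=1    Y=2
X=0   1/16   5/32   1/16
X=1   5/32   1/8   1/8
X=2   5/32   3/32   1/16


H(X,Y) = -Σ p(x,y) log₂ p(x,y)
  p(0,0)=1/16: -0.0625 × log₂(0.0625) = 0.2500
  p(0,1)=5/32: -0.1562 × log₂(0.1562) = 0.4184
  p(0,2)=1/16: -0.0625 × log₂(0.0625) = 0.2500
  p(1,0)=5/32: -0.1562 × log₂(0.1562) = 0.4184
  p(1,1)=1/8: -0.1250 × log₂(0.1250) = 0.3750
  p(1,2)=1/8: -0.1250 × log₂(0.1250) = 0.3750
  p(2,0)=5/32: -0.1562 × log₂(0.1562) = 0.4184
  p(2,1)=3/32: -0.0938 × log₂(0.0938) = 0.3202
  p(2,2)=1/16: -0.0625 × log₂(0.0625) = 0.2500
H(X,Y) = 3.0755 bits


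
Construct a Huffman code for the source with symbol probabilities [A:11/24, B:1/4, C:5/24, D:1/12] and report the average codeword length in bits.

Huffman tree construction:
Combine smallest probabilities repeatedly
Resulting codes:
  A: 0 (length 1)
  B: 10 (length 2)
  C: 111 (length 3)
  D: 110 (length 3)
Average length = Σ p(s) × length(s) = 1.8333 bits


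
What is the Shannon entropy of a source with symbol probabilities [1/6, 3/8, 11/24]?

H(X) = -Σ p(x) log₂ p(x)
  -1/6 × log₂(1/6) = 0.4308
  -3/8 × log₂(3/8) = 0.5306
  -11/24 × log₂(11/24) = 0.5159
H(X) = 1.4773 bits


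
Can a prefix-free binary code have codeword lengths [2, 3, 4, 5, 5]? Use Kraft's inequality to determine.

Kraft inequality: Σ 2^(-l_i) ≤ 1 for prefix-free code
Calculating: 2^(-2) + 2^(-3) + 2^(-4) + 2^(-5) + 2^(-5)
= 0.25 + 0.125 + 0.0625 + 0.03125 + 0.03125
= 0.5000
Since 0.5000 ≤ 1, prefix-free code exists


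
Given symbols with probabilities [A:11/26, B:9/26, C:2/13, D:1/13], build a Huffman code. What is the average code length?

Huffman tree construction:
Combine smallest probabilities repeatedly
Resulting codes:
  A: 0 (length 1)
  B: 11 (length 2)
  C: 101 (length 3)
  D: 100 (length 3)
Average length = Σ p(s) × length(s) = 1.8077 bits


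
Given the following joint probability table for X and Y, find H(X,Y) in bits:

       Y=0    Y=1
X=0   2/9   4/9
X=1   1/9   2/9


H(X,Y) = -Σ p(x,y) log₂ p(x,y)
  p(0,0)=2/9: -0.2222 × log₂(0.2222) = 0.4822
  p(0,1)=4/9: -0.4444 × log₂(0.4444) = 0.5200
  p(1,0)=1/9: -0.1111 × log₂(0.1111) = 0.3522
  p(1,1)=2/9: -0.2222 × log₂(0.2222) = 0.4822
H(X,Y) = 1.8366 bits


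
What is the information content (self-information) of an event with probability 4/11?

Information content I(x) = -log₂(p(x))
I = -log₂(4/11) = -log₂(0.3636)
I = 1.4594 bits


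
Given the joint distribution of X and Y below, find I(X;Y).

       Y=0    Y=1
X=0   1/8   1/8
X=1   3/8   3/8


H(X) = 0.8113, H(Y) = 1.0000, H(X,Y) = 1.8113
I(X;Y) = H(X) + H(Y) - H(X,Y) = 0.0000 bits


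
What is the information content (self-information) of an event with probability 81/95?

Information content I(x) = -log₂(p(x))
I = -log₂(81/95) = -log₂(0.8526)
I = 0.2300 bits


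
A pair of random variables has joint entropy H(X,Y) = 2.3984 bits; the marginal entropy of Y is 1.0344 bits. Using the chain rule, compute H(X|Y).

Chain rule: H(X,Y) = H(X|Y) + H(Y)
H(X|Y) = H(X,Y) - H(Y) = 2.3984 - 1.0344 = 1.364 bits


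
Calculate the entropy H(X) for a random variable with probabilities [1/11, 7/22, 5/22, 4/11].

H(X) = -Σ p(x) log₂ p(x)
  -1/11 × log₂(1/11) = 0.3145
  -7/22 × log₂(7/22) = 0.5257
  -5/22 × log₂(5/22) = 0.4858
  -4/11 × log₂(4/11) = 0.5307
H(X) = 1.8567 bits


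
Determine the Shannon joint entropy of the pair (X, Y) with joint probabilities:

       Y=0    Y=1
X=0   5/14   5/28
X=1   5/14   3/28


H(X,Y) = -Σ p(x,y) log₂ p(x,y)
  p(0,0)=5/14: -0.3571 × log₂(0.3571) = 0.5305
  p(0,1)=5/28: -0.1786 × log₂(0.1786) = 0.4438
  p(1,0)=5/14: -0.3571 × log₂(0.3571) = 0.5305
  p(1,1)=3/28: -0.1071 × log₂(0.1071) = 0.3453
H(X,Y) = 1.8501 bits


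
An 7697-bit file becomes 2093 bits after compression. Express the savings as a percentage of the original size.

Space savings = (1 - Compressed/Original) × 100%
= (1 - 2093/7697) × 100%
= 72.81%


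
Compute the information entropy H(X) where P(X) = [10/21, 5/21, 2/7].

H(X) = -Σ p(x) log₂ p(x)
  -10/21 × log₂(10/21) = 0.5097
  -5/21 × log₂(5/21) = 0.4929
  -2/7 × log₂(2/7) = 0.5164
H(X) = 1.5190 bits


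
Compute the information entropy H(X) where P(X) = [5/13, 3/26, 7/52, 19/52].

H(X) = -Σ p(x) log₂ p(x)
  -5/13 × log₂(5/13) = 0.5302
  -3/26 × log₂(3/26) = 0.3595
  -7/52 × log₂(7/52) = 0.3895
  -19/52 × log₂(19/52) = 0.5307
H(X) = 1.8099 bits


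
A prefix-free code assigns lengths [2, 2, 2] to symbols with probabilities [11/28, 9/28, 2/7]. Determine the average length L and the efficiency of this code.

Average length L = Σ p_i × l_i = 2.0000 bits
Entropy H = 1.5722 bits
Efficiency η = H/L × 100% = 78.61%


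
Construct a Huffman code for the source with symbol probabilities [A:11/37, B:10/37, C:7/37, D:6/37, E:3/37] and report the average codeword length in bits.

Huffman tree construction:
Combine smallest probabilities repeatedly
Resulting codes:
  A: 11 (length 2)
  B: 10 (length 2)
  C: 00 (length 2)
  D: 011 (length 3)
  E: 010 (length 3)
Average length = Σ p(s) × length(s) = 2.2432 bits


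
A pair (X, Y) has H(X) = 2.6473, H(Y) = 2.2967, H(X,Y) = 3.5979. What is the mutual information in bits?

I(X;Y) = H(X) + H(Y) - H(X,Y)
I(X;Y) = 2.6473 + 2.2967 - 3.5979 = 1.3461 bits


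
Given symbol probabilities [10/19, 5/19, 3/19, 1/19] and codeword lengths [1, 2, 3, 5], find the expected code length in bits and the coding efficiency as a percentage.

Average length L = Σ p_i × l_i = 1.7895 bits
Entropy H = 1.6383 bits
Efficiency η = H/L × 100% = 91.55%


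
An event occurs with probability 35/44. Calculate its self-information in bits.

Information content I(x) = -log₂(p(x))
I = -log₂(35/44) = -log₂(0.7955)
I = 0.3301 bits


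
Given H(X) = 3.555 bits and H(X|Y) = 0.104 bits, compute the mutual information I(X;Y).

I(X;Y) = H(X) - H(X|Y)
I(X;Y) = 3.555 - 0.104 = 3.451 bits


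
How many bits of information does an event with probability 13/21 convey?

Information content I(x) = -log₂(p(x))
I = -log₂(13/21) = -log₂(0.6190)
I = 0.6919 bits


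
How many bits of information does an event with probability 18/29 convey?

Information content I(x) = -log₂(p(x))
I = -log₂(18/29) = -log₂(0.6207)
I = 0.6881 bits


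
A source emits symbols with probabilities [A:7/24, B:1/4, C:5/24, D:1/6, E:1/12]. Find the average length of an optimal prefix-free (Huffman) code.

Huffman tree construction:
Combine smallest probabilities repeatedly
Resulting codes:
  A: 11 (length 2)
  B: 01 (length 2)
  C: 00 (length 2)
  D: 101 (length 3)
  E: 100 (length 3)
Average length = Σ p(s) × length(s) = 2.2500 bits


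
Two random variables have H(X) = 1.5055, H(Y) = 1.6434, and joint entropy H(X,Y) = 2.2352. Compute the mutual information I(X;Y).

I(X;Y) = H(X) + H(Y) - H(X,Y)
I(X;Y) = 1.5055 + 1.6434 - 2.2352 = 0.9137 bits


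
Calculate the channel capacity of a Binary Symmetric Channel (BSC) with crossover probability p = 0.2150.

For BSC with error probability p:
C = 1 - H(p) where H(p) is binary entropy
H(0.2150) = -0.2150 × log₂(0.2150) - 0.7850 × log₂(0.7850)
H(p) = 0.7509
C = 1 - 0.7509 = 0.2491 bits/use


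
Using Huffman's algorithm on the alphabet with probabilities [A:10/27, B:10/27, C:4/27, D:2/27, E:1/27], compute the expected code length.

Huffman tree construction:
Combine smallest probabilities repeatedly
Resulting codes:
  A: 11 (length 2)
  B: 0 (length 1)
  C: 101 (length 3)
  D: 1001 (length 4)
  E: 1000 (length 4)
Average length = Σ p(s) × length(s) = 2.0000 bits


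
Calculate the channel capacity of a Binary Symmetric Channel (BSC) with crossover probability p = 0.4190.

For BSC with error probability p:
C = 1 - H(p) where H(p) is binary entropy
H(0.4190) = -0.4190 × log₂(0.4190) - 0.5810 × log₂(0.5810)
H(p) = 0.9810
C = 1 - 0.9810 = 0.0190 bits/use


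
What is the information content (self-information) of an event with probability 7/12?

Information content I(x) = -log₂(p(x))
I = -log₂(7/12) = -log₂(0.5833)
I = 0.7776 bits


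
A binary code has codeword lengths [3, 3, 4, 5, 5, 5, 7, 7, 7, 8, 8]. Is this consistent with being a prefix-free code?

Kraft inequality: Σ 2^(-l_i) ≤ 1 for prefix-free code
Calculating: 2^(-3) + 2^(-3) + 2^(-4) + 2^(-5) + 2^(-5) + 2^(-5) + 2^(-7) + 2^(-7) + 2^(-7) + 2^(-8) + 2^(-8)
= 0.125 + 0.125 + 0.0625 + 0.03125 + 0.03125 + 0.03125 + 0.0078125 + 0.0078125 + 0.0078125 + 0.00390625 + 0.00390625
= 0.4375
Since 0.4375 ≤ 1, prefix-free code exists


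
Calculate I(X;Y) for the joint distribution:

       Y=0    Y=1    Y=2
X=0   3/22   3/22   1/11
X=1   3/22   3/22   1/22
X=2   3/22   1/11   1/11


H(X) = 1.5820, H(Y) = 1.5440, H(X,Y) = 3.1060
I(X;Y) = H(X) + H(Y) - H(X,Y) = 0.0200 bits


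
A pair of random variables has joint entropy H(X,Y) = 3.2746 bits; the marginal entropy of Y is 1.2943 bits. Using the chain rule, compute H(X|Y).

Chain rule: H(X,Y) = H(X|Y) + H(Y)
H(X|Y) = H(X,Y) - H(Y) = 3.2746 - 1.2943 = 1.9803 bits


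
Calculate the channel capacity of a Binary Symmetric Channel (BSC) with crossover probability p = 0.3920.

For BSC with error probability p:
C = 1 - H(p) where H(p) is binary entropy
H(0.3920) = -0.3920 × log₂(0.3920) - 0.6080 × log₂(0.6080)
H(p) = 0.9661
C = 1 - 0.9661 = 0.0339 bits/use


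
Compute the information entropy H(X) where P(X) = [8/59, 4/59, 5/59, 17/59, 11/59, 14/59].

H(X) = -Σ p(x) log₂ p(x)
  -8/59 × log₂(8/59) = 0.3909
  -4/59 × log₂(4/59) = 0.2632
  -5/59 × log₂(5/59) = 0.3018
  -17/59 × log₂(17/59) = 0.5173
  -11/59 × log₂(11/59) = 0.4518
  -14/59 × log₂(14/59) = 0.4924
H(X) = 2.4173 bits


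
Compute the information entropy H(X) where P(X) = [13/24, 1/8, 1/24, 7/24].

H(X) = -Σ p(x) log₂ p(x)
  -13/24 × log₂(13/24) = 0.4791
  -1/8 × log₂(1/8) = 0.3750
  -1/24 × log₂(1/24) = 0.1910
  -7/24 × log₂(7/24) = 0.5185
H(X) = 1.5636 bits


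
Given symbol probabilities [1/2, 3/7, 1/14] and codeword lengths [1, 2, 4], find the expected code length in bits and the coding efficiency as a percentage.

Average length L = Σ p_i × l_i = 1.6429 bits
Entropy H = 1.2958 bits
Efficiency η = H/L × 100% = 78.88%


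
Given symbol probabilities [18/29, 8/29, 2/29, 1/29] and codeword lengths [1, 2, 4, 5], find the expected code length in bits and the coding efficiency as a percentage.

Average length L = Σ p_i × l_i = 1.6207 bits
Entropy H = 1.3732 bits
Efficiency η = H/L × 100% = 84.73%


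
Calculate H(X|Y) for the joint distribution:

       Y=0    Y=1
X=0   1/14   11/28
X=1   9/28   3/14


H(X|Y) = Σ_y p(y) H(X|Y=y)
  p(Y=0) = 11/28, H(X|Y=0) = 0.6840
  p(Y=1) = 17/28, H(X|Y=1) = 0.9367
H(X|Y) = 0.3929×0.6840 + 0.6071×0.9367 = 0.8374 bits


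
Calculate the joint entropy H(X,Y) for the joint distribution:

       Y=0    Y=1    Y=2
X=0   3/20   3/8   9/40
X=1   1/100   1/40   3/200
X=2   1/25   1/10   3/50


H(X,Y) = -Σ p(x,y) log₂ p(x,y)
  p(0,0)=3/20: -0.1500 × log₂(0.1500) = 0.4105
  p(0,1)=3/8: -0.3750 × log₂(0.3750) = 0.5306
  p(0,2)=9/40: -0.2250 × log₂(0.2250) = 0.4842
  p(1,0)=1/100: -0.0100 × log₂(0.0100) = 0.0664
  p(1,1)=1/40: -0.0250 × log₂(0.0250) = 0.1330
  p(1,2)=3/200: -0.0150 × log₂(0.0150) = 0.0909
  p(2,0)=1/25: -0.0400 × log₂(0.0400) = 0.1858
  p(2,1)=1/10: -0.1000 × log₂(0.1000) = 0.3322
  p(2,2)=3/50: -0.0600 × log₂(0.0600) = 0.2435
H(X,Y) = 2.4772 bits


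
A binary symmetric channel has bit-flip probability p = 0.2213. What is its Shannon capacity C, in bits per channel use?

For BSC with error probability p:
C = 1 - H(p) where H(p) is binary entropy
H(0.2213) = -0.2213 × log₂(0.2213) - 0.7787 × log₂(0.7787)
H(p) = 0.7625
C = 1 - 0.7625 = 0.2375 bits/use


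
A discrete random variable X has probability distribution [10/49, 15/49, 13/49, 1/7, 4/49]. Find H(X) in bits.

H(X) = -Σ p(x) log₂ p(x)
  -10/49 × log₂(10/49) = 0.4679
  -15/49 × log₂(15/49) = 0.5228
  -13/49 × log₂(13/49) = 0.5079
  -1/7 × log₂(1/7) = 0.4011
  -4/49 × log₂(4/49) = 0.2951
H(X) = 2.1947 bits


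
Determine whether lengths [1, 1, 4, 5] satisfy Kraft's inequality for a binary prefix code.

Kraft inequality: Σ 2^(-l_i) ≤ 1 for prefix-free code
Calculating: 2^(-1) + 2^(-1) + 2^(-4) + 2^(-5)
= 0.5 + 0.5 + 0.0625 + 0.03125
= 1.0938
Since 1.0938 > 1, prefix-free code does not exist


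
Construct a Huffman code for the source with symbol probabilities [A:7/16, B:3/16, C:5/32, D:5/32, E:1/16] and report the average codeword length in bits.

Huffman tree construction:
Combine smallest probabilities repeatedly
Resulting codes:
  A: 0 (length 1)
  B: 111 (length 3)
  C: 101 (length 3)
  D: 110 (length 3)
  E: 100 (length 3)
Average length = Σ p(s) × length(s) = 2.1250 bits


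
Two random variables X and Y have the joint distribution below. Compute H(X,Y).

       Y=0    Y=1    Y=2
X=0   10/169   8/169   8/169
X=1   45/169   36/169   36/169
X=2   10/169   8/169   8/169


H(X,Y) = -Σ p(x,y) log₂ p(x,y)
  p(0,0)=10/169: -0.0592 × log₂(0.0592) = 0.2414
  p(0,1)=8/169: -0.0473 × log₂(0.0473) = 0.2083
  p(0,2)=8/169: -0.0473 × log₂(0.0473) = 0.2083
  p(1,0)=45/169: -0.2663 × log₂(0.2663) = 0.5083
  p(1,1)=36/169: -0.2130 × log₂(0.2130) = 0.4752
  p(1,2)=36/169: -0.2130 × log₂(0.2130) = 0.4752
  p(2,0)=10/169: -0.0592 × log₂(0.0592) = 0.2414
  p(2,1)=8/169: -0.0473 × log₂(0.0473) = 0.2083
  p(2,2)=8/169: -0.0473 × log₂(0.0473) = 0.2083
H(X,Y) = 2.7748 bits


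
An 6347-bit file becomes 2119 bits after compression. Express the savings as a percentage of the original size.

Space savings = (1 - Compressed/Original) × 100%
= (1 - 2119/6347) × 100%
= 66.61%


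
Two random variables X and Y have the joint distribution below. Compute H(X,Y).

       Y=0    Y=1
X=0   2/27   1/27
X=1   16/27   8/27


H(X,Y) = -Σ p(x,y) log₂ p(x,y)
  p(0,0)=2/27: -0.0741 × log₂(0.0741) = 0.2781
  p(0,1)=1/27: -0.0370 × log₂(0.0370) = 0.1761
  p(1,0)=16/27: -0.5926 × log₂(0.5926) = 0.4473
  p(1,1)=8/27: -0.2963 × log₂(0.2963) = 0.5200
H(X,Y) = 1.4216 bits


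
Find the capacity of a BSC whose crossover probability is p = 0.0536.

For BSC with error probability p:
C = 1 - H(p) where H(p) is binary entropy
H(0.0536) = -0.0536 × log₂(0.0536) - 0.9464 × log₂(0.9464)
H(p) = 0.3015
C = 1 - 0.3015 = 0.6985 bits/use


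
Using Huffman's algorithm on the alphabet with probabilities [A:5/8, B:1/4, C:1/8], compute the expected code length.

Huffman tree construction:
Combine smallest probabilities repeatedly
Resulting codes:
  A: 1 (length 1)
  B: 01 (length 2)
  C: 00 (length 2)
Average length = Σ p(s) × length(s) = 1.3750 bits


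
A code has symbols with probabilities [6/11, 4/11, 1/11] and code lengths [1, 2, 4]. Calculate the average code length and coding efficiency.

Average length L = Σ p_i × l_i = 1.6364 bits
Entropy H = 1.3222 bits
Efficiency η = H/L × 100% = 80.80%


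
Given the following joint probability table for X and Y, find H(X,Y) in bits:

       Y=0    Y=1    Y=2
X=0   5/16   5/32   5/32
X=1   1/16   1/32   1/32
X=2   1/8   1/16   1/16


H(X,Y) = -Σ p(x,y) log₂ p(x,y)
  p(0,0)=5/16: -0.3125 × log₂(0.3125) = 0.5244
  p(0,1)=5/32: -0.1562 × log₂(0.1562) = 0.4184
  p(0,2)=5/32: -0.1562 × log₂(0.1562) = 0.4184
  p(1,0)=1/16: -0.0625 × log₂(0.0625) = 0.2500
  p(1,1)=1/32: -0.0312 × log₂(0.0312) = 0.1562
  p(1,2)=1/32: -0.0312 × log₂(0.0312) = 0.1562
  p(2,0)=1/8: -0.1250 × log₂(0.1250) = 0.3750
  p(2,1)=1/16: -0.0625 × log₂(0.0625) = 0.2500
  p(2,2)=1/16: -0.0625 × log₂(0.0625) = 0.2500
H(X,Y) = 2.7988 bits


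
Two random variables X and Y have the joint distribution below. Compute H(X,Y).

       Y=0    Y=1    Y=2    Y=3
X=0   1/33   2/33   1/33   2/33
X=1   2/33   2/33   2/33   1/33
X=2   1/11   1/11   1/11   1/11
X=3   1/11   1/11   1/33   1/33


H(X,Y) = -Σ p(x,y) log₂ p(x,y)
  p(0,0)=1/33: -0.0303 × log₂(0.0303) = 0.1529
  p(0,1)=2/33: -0.0606 × log₂(0.0606) = 0.2451
  p(0,2)=1/33: -0.0303 × log₂(0.0303) = 0.1529
  p(0,3)=2/33: -0.0606 × log₂(0.0606) = 0.2451
  p(1,0)=2/33: -0.0606 × log₂(0.0606) = 0.2451
  p(1,1)=2/33: -0.0606 × log₂(0.0606) = 0.2451
  p(1,2)=2/33: -0.0606 × log₂(0.0606) = 0.2451
  p(1,3)=1/33: -0.0303 × log₂(0.0303) = 0.1529
  p(2,0)=1/11: -0.0909 × log₂(0.0909) = 0.3145
  p(2,1)=1/11: -0.0909 × log₂(0.0909) = 0.3145
  p(2,2)=1/11: -0.0909 × log₂(0.0909) = 0.3145
  p(2,3)=1/11: -0.0909 × log₂(0.0909) = 0.3145
  p(3,0)=1/11: -0.0909 × log₂(0.0909) = 0.3145
  p(3,1)=1/11: -0.0909 × log₂(0.0909) = 0.3145
  p(3,2)=1/33: -0.0303 × log₂(0.0303) = 0.1529
  p(3,3)=1/33: -0.0303 × log₂(0.0303) = 0.1529
H(X,Y) = 3.8768 bits


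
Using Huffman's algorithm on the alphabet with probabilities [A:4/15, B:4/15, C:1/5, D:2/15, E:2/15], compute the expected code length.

Huffman tree construction:
Combine smallest probabilities repeatedly
Resulting codes:
  A: 01 (length 2)
  B: 10 (length 2)
  C: 00 (length 2)
  D: 110 (length 3)
  E: 111 (length 3)
Average length = Σ p(s) × length(s) = 2.2667 bits


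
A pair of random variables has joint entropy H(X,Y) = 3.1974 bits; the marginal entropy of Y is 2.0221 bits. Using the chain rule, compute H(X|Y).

Chain rule: H(X,Y) = H(X|Y) + H(Y)
H(X|Y) = H(X,Y) - H(Y) = 3.1974 - 2.0221 = 1.1753 bits


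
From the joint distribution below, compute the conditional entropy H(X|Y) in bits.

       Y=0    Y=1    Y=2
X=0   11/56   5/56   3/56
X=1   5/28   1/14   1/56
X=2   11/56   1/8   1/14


H(X|Y) = Σ_y p(y) H(X|Y=y)
  p(Y=0) = 4/7, H(X|Y=0) = 1.5835
  p(Y=1) = 2/7, H(X|Y=1) = 1.5462
  p(Y=2) = 1/7, H(X|Y=2) = 1.4056
H(X|Y) = 0.5714×1.5835 + 0.2857×1.5462 + 0.1429×1.4056 = 1.5475 bits


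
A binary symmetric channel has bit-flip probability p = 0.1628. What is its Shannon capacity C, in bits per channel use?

For BSC with error probability p:
C = 1 - H(p) where H(p) is binary entropy
H(0.1628) = -0.1628 × log₂(0.1628) - 0.8372 × log₂(0.8372)
H(p) = 0.6410
C = 1 - 0.6410 = 0.3590 bits/use


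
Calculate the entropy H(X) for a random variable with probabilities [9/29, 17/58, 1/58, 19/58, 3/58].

H(X) = -Σ p(x) log₂ p(x)
  -9/29 × log₂(9/29) = 0.5239
  -17/58 × log₂(17/58) = 0.5189
  -1/58 × log₂(1/58) = 0.1010
  -19/58 × log₂(19/58) = 0.5274
  -3/58 × log₂(3/58) = 0.2210
H(X) = 1.8923 bits


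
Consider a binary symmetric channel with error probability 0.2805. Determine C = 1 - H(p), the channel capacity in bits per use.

For BSC with error probability p:
C = 1 - H(p) where H(p) is binary entropy
H(0.2805) = -0.2805 × log₂(0.2805) - 0.7195 × log₂(0.7195)
H(p) = 0.8561
C = 1 - 0.8561 = 0.1439 bits/use


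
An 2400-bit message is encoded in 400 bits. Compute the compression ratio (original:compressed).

Compression ratio = Original / Compressed
= 2400 / 400 = 6.00:1


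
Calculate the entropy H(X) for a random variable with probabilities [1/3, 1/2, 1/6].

H(X) = -Σ p(x) log₂ p(x)
  -1/3 × log₂(1/3) = 0.5283
  -1/2 × log₂(1/2) = 0.5000
  -1/6 × log₂(1/6) = 0.4308
H(X) = 1.4591 bits


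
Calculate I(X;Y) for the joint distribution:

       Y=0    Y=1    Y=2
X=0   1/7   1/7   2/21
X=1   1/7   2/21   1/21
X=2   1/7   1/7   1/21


H(X) = 1.5751, H(Y) = 1.5100, H(X,Y) = 3.0697
I(X;Y) = H(X) + H(Y) - H(X,Y) = 0.0154 bits


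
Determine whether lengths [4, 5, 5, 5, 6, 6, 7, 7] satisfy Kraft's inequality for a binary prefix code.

Kraft inequality: Σ 2^(-l_i) ≤ 1 for prefix-free code
Calculating: 2^(-4) + 2^(-5) + 2^(-5) + 2^(-5) + 2^(-6) + 2^(-6) + 2^(-7) + 2^(-7)
= 0.0625 + 0.03125 + 0.03125 + 0.03125 + 0.015625 + 0.015625 + 0.0078125 + 0.0078125
= 0.2031
Since 0.2031 ≤ 1, prefix-free code exists


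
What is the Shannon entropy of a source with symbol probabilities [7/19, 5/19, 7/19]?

H(X) = -Σ p(x) log₂ p(x)
  -7/19 × log₂(7/19) = 0.5307
  -5/19 × log₂(5/19) = 0.5068
  -7/19 × log₂(7/19) = 0.5307
H(X) = 1.5683 bits


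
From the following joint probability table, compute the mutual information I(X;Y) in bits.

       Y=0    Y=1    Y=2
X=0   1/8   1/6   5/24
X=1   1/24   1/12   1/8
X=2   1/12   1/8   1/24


H(X) = 1.5000, H(Y) = 1.5613, H(X,Y) = 3.0069
I(X;Y) = H(X) + H(Y) - H(X,Y) = 0.0544 bits


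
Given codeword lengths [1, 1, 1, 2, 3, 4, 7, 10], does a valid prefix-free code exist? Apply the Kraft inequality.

Kraft inequality: Σ 2^(-l_i) ≤ 1 for prefix-free code
Calculating: 2^(-1) + 2^(-1) + 2^(-1) + 2^(-2) + 2^(-3) + 2^(-4) + 2^(-7) + 2^(-10)
= 0.5 + 0.5 + 0.5 + 0.25 + 0.125 + 0.0625 + 0.0078125 + 0.0009765625
= 1.9463
Since 1.9463 > 1, prefix-free code does not exist


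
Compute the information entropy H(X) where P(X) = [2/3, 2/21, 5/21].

H(X) = -Σ p(x) log₂ p(x)
  -2/3 × log₂(2/3) = 0.3900
  -2/21 × log₂(2/21) = 0.3231
  -5/21 × log₂(5/21) = 0.4929
H(X) = 1.2060 bits


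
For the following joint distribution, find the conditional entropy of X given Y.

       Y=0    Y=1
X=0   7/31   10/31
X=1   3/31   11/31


H(X|Y) = Σ_y p(y) H(X|Y=y)
  p(Y=0) = 10/31, H(X|Y=0) = 0.8813
  p(Y=1) = 21/31, H(X|Y=1) = 0.9984
H(X|Y) = 0.3226×0.8813 + 0.6774×0.9984 = 0.9606 bits


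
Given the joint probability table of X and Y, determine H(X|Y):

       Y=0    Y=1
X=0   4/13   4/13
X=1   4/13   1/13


H(X|Y) = Σ_y p(y) H(X|Y=y)
  p(Y=0) = 8/13, H(X|Y=0) = 1.0000
  p(Y=1) = 5/13, H(X|Y=1) = 0.7219
H(X|Y) = 0.6154×1.0000 + 0.3846×0.7219 = 0.8930 bits


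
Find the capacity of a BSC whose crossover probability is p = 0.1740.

For BSC with error probability p:
C = 1 - H(p) where H(p) is binary entropy
H(0.1740) = -0.1740 × log₂(0.1740) - 0.8260 × log₂(0.8260)
H(p) = 0.6668
C = 1 - 0.6668 = 0.3332 bits/use


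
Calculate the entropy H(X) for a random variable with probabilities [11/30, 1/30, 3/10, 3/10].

H(X) = -Σ p(x) log₂ p(x)
  -11/30 × log₂(11/30) = 0.5307
  -1/30 × log₂(1/30) = 0.1636
  -3/10 × log₂(3/10) = 0.5211
  -3/10 × log₂(3/10) = 0.5211
H(X) = 1.7365 bits


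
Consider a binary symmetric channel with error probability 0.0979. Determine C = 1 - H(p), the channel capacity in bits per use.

For BSC with error probability p:
C = 1 - H(p) where H(p) is binary entropy
H(0.0979) = -0.0979 × log₂(0.0979) - 0.9021 × log₂(0.9021)
H(p) = 0.4623
C = 1 - 0.4623 = 0.5377 bits/use


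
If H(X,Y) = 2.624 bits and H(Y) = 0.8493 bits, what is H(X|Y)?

Chain rule: H(X,Y) = H(X|Y) + H(Y)
H(X|Y) = H(X,Y) - H(Y) = 2.624 - 0.8493 = 1.7747 bits


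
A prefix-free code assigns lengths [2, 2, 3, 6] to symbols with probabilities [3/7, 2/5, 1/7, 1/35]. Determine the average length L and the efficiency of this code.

Average length L = Σ p_i × l_i = 2.2571 bits
Entropy H = 1.6003 bits
Efficiency η = H/L × 100% = 70.90%
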